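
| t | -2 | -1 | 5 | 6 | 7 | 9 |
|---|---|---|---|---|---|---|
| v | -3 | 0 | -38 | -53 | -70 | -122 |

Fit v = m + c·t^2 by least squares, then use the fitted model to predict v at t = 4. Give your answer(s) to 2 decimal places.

Normal-equation sums: Σ1 = 6, Σt^2 = 196, Σt^2·t^2 = 10900.
And Σv = -286, Σt^2·v = -16182.
Eliminating c: 10900·(row 1) − 196·(row 2) gives 26984·m = 10900·(-286) − 196·(-16182) = 54272, so m = 6784/3373.
Then c = ((-16182) − 196·(6784/3373))/10900 = -10259/6746.
At t = 4: v̂ = (6784/3373)·(1) + (-10259/6746)·(16) = -75288/3373.

v̂ = -22.32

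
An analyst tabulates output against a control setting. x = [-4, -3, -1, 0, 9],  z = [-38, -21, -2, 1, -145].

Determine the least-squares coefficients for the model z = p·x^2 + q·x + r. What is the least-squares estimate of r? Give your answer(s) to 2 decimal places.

r = 1.46

From the data, Σx^2·x^2 = 6899, Σx^2·x = 637, Σx^2 = 107, Σx·x = 107, Σx = 1, Σ1 = 5.
For Mᵀz: Σx^2·z = -12544, Σx·z = -1088, Σz = -205.
So MᵀM·[p, q, r]ᵀ = Mᵀz: [[6899, 637, 107]; [637, 107, 1]; [107, 1, 5]]·[p, q, r]ᵀ = [-12544, -1088, -205]ᵀ.
Solving the 3×3 system (Gaussian elimination) gives p = -31477/15736, q = 27169/15736, r = 11499/7868.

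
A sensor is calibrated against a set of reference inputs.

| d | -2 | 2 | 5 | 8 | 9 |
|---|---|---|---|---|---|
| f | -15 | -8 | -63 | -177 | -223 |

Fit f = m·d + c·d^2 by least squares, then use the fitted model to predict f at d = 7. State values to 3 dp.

With design matrix M, MᵀM = [[178, 1366]; [1366, 11314]] and Mᵀf = [-3724, -31058]ᵀ.
Δ = 178·11314 − 1366² = 147936.
m = ((-3724)·11314 − 1366·(-31058))/147936 = 72973/36984; c = (178·(-31058) − 1366·(-3724))/147936 = -110335/36984.
At d = 7: f̂ = (72973/36984)·(7) + (-110335/36984)·(49) = -407967/3082.

f̂ = -132.371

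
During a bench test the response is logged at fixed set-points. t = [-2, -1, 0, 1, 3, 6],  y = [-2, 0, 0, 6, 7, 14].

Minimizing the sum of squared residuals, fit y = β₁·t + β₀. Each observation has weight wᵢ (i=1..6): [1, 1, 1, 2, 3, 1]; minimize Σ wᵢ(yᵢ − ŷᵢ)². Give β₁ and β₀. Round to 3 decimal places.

Sums needed: Σwᵢ·t·t = 70, Σwᵢ·t = 14, Σwᵢ·1 = 9.
And Σwᵢ·t·y = 163, Σwᵢ·y = 45.
Determinant 70·9 − 14² = 434.
β₁ = (163·9 − 14·45)/434 = 27/14; β₀ = (70·45 − 14·163)/434 = 2.

β₁ = 1.929, β₀ = 2.000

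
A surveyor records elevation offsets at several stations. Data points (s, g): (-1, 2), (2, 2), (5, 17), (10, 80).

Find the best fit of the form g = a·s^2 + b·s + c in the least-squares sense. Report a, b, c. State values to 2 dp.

Entries of AᵀA: Σs^2·s^2 = 10642, Σs^2·s = 1132, Σs^2 = 130, Σs·s = 130, Σs = 16, Σ1 = 4.
And Σs^2·g = 8435, Σs·g = 887, Σg = 101.
Normal equations: [[10642, 1132, 130]; [1132, 130, 16]; [130, 16, 4]]·[a, b, c]ᵀ = [8435, 887, 101]ᵀ.
Row-reducing yields a = 1647/1814, b = -1997/1814, c = 132/907.

a = 0.91, b = -1.10, c = 0.15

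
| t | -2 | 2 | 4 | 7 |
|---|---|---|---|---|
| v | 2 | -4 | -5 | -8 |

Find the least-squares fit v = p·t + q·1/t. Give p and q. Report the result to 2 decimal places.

Normal-equation sums: Σt·t = 73, Σt·1/t = 4, Σ1/t·1/t = 457/784.
For Mᵀv: Σt·v = -88, Σ1/t·v = -151/28.
MᵀM·[p, q]ᵀ = Mᵀv becomes [[73, 4]; [4, 457/784]]·[p, q]ᵀ = [-88, -151/28]ᵀ.
Eliminating q: (457/784)·(row 1) − 4·(row 2) gives (20817/784)·p = (457/784)·(-88) − 4·(-151/28) = -2913/98, so p = -7768/6939.
Then q = ((-151/28) − 4·(-7768/6939))/(457/784) = -10892/6939.

p = -1.12, q = -1.57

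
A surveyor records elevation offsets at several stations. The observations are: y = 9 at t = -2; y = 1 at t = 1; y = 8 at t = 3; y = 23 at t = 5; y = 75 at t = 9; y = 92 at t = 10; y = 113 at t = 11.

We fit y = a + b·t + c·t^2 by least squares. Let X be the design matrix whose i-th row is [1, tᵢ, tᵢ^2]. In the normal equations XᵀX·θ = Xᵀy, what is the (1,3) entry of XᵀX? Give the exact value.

Row 1 ↔ basis 1, column 3 ↔ basis t^2, so (XᵀX)_{1,3} = Σᵢ t^2 = (1)·(4) + (1)·(1) + (1)·(9) + (1)·(25) + (1)·(81) + (1)·(100) + (1)·(121) = 341.

341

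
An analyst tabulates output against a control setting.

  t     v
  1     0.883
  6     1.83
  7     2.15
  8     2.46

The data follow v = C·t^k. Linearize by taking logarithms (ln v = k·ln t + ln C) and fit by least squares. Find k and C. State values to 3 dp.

k = 0.463, C = 0.872

Let Y = ln v. Fitting Y = k·ln t + ln C by least squares:
Σln t = 5.8171, Σ(ln t)² = 11.3210, Σln v = 2.1455, Σln t·ln v = 4.4442.
Equations: 11.3210·k + 5.8171·ln C = 4.4442;  5.8171·k + 4·ln C = 2.1455.
Solving (det = 11.4454): k = 0.46271, ln C = -0.13653, so C = exp(-0.13653) = 0.87238.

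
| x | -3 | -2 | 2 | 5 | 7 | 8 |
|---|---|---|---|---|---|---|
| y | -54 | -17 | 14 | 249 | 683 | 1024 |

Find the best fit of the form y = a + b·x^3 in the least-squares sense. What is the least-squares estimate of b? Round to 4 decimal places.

MᵀM·[a, b]ᵀ = Mᵀy reads: 6·a + 953·b = 1899;  953·a + 396275·b = 791388.
Eliminating b: 396275·(row 1) − 953·(row 2) gives 1469441·a = 396275·1899 − 953·791388 = -1666539, so a = -1666539/1469441.
Then b = (791388 − 953·(-1666539/1469441))/396275 = 2938581/1469441.

b = 1.9998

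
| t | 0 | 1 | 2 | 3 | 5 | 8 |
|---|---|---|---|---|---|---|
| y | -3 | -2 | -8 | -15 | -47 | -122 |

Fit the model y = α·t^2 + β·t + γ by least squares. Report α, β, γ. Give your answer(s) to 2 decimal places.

α = -2.09, β = 1.71, γ = -2.44

Sums needed: Σt^2·t^2 = 4819, Σt^2·t = 673, Σt^2 = 103, Σt·t = 103, Σt = 19, Σ1 = 6.
For Mᵀy: Σt^2·y = -9152, Σt·y = -1274, Σy = -197.
So MᵀM·[α, β, γ]ᵀ = Mᵀy: [[4819, 673, 103]; [673, 103, 19]; [103, 19, 6]]·[α, β, γ]ᵀ = [-9152, -1274, -197]ᵀ.
Solving the 3×3 system (Gaussian elimination) gives α = -2707/1298, β = 2217/1298, γ = -144/59.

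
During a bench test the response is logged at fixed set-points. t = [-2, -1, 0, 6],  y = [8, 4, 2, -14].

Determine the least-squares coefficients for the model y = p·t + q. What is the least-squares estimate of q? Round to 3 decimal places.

q = 2.013

The normal equations are: 41·p + 3·q = -104;  3·p + 4·q = 0.
(Σt·t = 41, Σt = 3, Σ1 = 4, Σt·y = -104, Σy = 0.)
Eliminating q: 4·(row 1) − 3·(row 2) gives 155·p = 4·(-104) − 3·0 = -416, so p = -416/155.
Then q = (0 − 3·(-416/155))/4 = 312/155.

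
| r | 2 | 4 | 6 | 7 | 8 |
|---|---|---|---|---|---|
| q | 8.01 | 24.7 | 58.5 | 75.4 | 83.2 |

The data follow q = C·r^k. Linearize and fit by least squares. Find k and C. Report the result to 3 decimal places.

Linearized form: ln q = k·ln r + ln C. From the 5 transformed points,
Sums: Σln r = 7.8966, Σ(ln r)² = 13.7233, Σln q = 18.1006, Σln r·ln q = 30.7840.
Normal system: [[13.7233, 7.8966]; [7.8966, 5]]·[k, ln C]ᵀ = [30.7840, 18.1006]ᵀ.
Slope k = (n·Σln r·ln q − Σln r·Σln q)/(n·Σ(ln r)² − (Σln r)²) = (5·30.7840 − 7.8966·18.1006)/6.2610 = 1.75499; ln C = (Σln q − k·Σln r)/n = 0.84844, so C = exp(0.84844) = 2.33599.

k = 1.755, C = 2.336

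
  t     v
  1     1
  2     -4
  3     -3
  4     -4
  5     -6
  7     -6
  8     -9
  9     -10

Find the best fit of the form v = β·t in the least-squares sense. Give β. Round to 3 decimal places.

β = -1.068

With design matrix A, AᵀA = [[249]] and Aᵀv = [-266]ᵀ.
β = (-266)/249 = -1.06827.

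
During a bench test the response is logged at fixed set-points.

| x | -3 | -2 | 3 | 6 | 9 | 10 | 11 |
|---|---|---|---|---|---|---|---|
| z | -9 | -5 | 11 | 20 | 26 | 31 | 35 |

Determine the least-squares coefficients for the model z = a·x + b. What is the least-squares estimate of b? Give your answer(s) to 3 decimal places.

The normal system MᵀM·[a, b]ᵀ = Mᵀz is [[360, 34]; [34, 7]]·[a, b]ᵀ = [1119, 109]ᵀ.
Determinant 360·7 − 34² = 1364.
a = (1119·7 − 34·109)/1364 = 4127/1364; b = (360·109 − 34·1119)/1364 = 597/682.

b = 0.875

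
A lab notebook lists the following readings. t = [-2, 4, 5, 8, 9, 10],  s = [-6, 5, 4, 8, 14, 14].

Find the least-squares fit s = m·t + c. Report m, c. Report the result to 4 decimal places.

Setting ∂/∂m … = 0 gives: 290·m + 34·c = 382;  34·m + 6·c = 39.
(Σt·t = 290, Σt = 34, Σ1 = 6, Σt·s = 382, Σs = 39.)
Eliminating c: 6·(row 1) − 34·(row 2) gives 584·m = 6·382 − 34·39 = 966, so m = 483/292.
Then c = (39 − 34·(483/292))/6 = -839/292.

m = 1.6541, c = -2.8733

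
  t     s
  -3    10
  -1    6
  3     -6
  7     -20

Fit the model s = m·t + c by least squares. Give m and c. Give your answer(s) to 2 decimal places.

From the data, Σt·t = 68, Σt = 6, Σ1 = 4.
Right-hand side: Σt·s = -194, Σs = -10.
Normal equations: [[68, 6]; [6, 4]]·[m, c]ᵀ = [-194, -10]ᵀ.
Determinant 68·4 − 6² = 236.
m = ((-194)·4 − 6·(-10))/236 = -179/59; c = (68·(-10) − 6·(-194))/236 = 121/59.

m = -3.03, c = 2.05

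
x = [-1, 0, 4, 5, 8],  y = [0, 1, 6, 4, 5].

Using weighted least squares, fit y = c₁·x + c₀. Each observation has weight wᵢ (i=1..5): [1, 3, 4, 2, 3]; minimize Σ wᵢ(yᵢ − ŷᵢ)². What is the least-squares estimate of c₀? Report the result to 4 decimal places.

c₀ = 1.7648

Compute the Gram sums: Σwᵢ·x·x = 307, Σwᵢ·x = 49, Σwᵢ·1 = 13.
For MᵀWy: Σwᵢ·x·y = 256, Σwᵢ·y = 50.
MᵀWM·[c₁, c₀]ᵀ = MᵀWy becomes [[307, 49]; [49, 13]]·[c₁, c₀]ᵀ = [256, 50]ᵀ.
det = 307·13 − 49² = 1590.
c₁ = (256·13 − 49·50)/1590 = 439/795; c₀ = (307·50 − 49·256)/1590 = 1403/795.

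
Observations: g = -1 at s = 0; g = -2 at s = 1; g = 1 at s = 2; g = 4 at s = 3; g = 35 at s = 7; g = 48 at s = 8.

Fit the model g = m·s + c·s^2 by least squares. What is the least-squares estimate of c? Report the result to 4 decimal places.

c = 0.9533

Compute the Gram sums: Σs·s = 127, Σs·s^2 = 891, Σs^2·s^2 = 6595.
Moment sums: Σs·g = 641, Σs^2·g = 4825.
So AᵀA·[m, c]ᵀ = Aᵀg: [[127, 891]; [891, 6595]]·[m, c]ᵀ = [641, 4825]ᵀ.
Determinant 127·6595 − 891² = 43684.
m = (641·6595 − 891·4825)/43684 = -17920/10921; c = (127·4825 − 891·641)/43684 = 10411/10921.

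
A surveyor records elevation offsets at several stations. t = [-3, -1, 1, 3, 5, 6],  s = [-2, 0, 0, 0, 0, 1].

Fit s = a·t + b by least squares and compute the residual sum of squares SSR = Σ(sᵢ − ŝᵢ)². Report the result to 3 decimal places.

SSR = 1.688

With design matrix M, MᵀM = [[81, 11]; [11, 6]] and Mᵀs = [12, -1]ᵀ.
det = 81·6 − 11² = 365.
a = (12·6 − 11·(-1))/365 = 83/365; b = (81·(-1) − 11·12)/365 = -213/365.
Residuals: -268/365, 296/365, 26/73, -36/365, -202/365, 16/73; SSR = 616/365.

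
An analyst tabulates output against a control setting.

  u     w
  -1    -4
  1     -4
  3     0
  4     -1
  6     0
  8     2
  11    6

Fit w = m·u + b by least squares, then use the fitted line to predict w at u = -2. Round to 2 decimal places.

ŵ = -5.48

Entries of AᵀA: Σu·u = 248, Σu = 32, Σ1 = 7.
For Aᵀw: Σu·w = 78, Σw = -1.
So AᵀA·[m, b]ᵀ = Aᵀw: [[248, 32]; [32, 7]]·[m, b]ᵀ = [78, -1]ᵀ.
Δ = 248·7 − 32² = 712.
m = (78·7 − 32·(-1))/712 = 289/356; b = (248·(-1) − 32·78)/712 = -343/89.
At u = -2: ŵ = (289/356)·(-2) + (-343/89)·(1) = -975/178.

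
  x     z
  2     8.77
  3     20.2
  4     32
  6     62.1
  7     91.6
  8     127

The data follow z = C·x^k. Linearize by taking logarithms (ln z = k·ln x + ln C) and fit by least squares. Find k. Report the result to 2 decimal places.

Taking logs, ln z = k·ln x + ln C, so regress ln z on ln x.
Σln x = 8.9952, Σ(ln x)² = 14.9303, Σln z = 22.1331, Σln x·ln z = 35.8731.
Equations: 14.9303·k + 8.9952·ln C = 35.8731;  8.9952·k + 6·ln C = 22.1331.
Δ = 14.9303·6 − (8.9952)² = 8.6686; k = (35.8731·6 − 8.9952·22.1331)/8.6686 = 1.86277, ln C = (14.9303·22.1331 − 8.9952·35.8731)/8.6686 = 0.89619.

k = 1.86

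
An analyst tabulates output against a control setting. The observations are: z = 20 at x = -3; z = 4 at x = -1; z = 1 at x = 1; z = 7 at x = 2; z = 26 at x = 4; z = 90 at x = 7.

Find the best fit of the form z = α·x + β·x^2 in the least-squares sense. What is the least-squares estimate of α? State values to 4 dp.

α = -0.9619

Setting ∂/∂α … = 0 gives: 80·α + 388·β = 685;  388·α + 2756·β = 5039.
Eliminating β: 2756·(row 1) − 388·(row 2) gives 69936·α = 2756·685 − 388·5039 = -67272, so α = -2803/2914.
Then β = (5039 − 388·(-2803/2914))/2756 = 11445/5828.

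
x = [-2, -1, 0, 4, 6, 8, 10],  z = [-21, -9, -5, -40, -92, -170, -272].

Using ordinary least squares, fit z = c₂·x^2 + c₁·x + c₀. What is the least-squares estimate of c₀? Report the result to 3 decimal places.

c₀ = -3.671

From the data, Σx^2·x^2 = 15665, Σx^2·x = 1783, Σx^2 = 221, Σx·x = 221, Σx = 25, Σ1 = 7.
Moment sums: Σx^2·z = -42125, Σx·z = -4741, Σz = -609.
So MᵀM·[c₂, c₁, c₀]ᵀ = Mᵀz: [[15665, 1783, 221]; [1783, 221, 25]; [221, 25, 7]]·[c₂, c₁, c₀]ᵀ = [-42125, -4741, -609]ᵀ.
Solving the 3×3 system (Gaussian elimination) gives c₂ = -271905/91483, c₁ = 269147/91483, c₀ = -335831/91483.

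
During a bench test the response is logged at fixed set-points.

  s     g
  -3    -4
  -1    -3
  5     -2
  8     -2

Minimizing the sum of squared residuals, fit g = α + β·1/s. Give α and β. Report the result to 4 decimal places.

Setting ∂/∂α … = 0 gives: 4·α + (-121/120)·β = -11;  (-121/120)·α + (16801/14400)·β = 221/60.
(Σ1 = 4, Σ1/s = -121/120, Σ1/s·1/s = 16801/14400, Σg = -11, Σ1/s·g = 221/60.)
det = 4·(16801/14400) − (-121/120)² = 17521/4800.
α = ((-11)·(16801/14400) − (-121/120)·(221/60))/(17521/4800) = -131329/52563; β = (4·(221/60) − (-121/120)·(-11))/(17521/4800) = 17480/17521.

α = -2.4985, β = 0.9977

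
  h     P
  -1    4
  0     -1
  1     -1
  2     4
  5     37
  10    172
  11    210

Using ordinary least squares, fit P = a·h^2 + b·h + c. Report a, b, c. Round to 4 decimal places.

The normal equations are: 25284·a + 2464·b + 252·c = 43554;  2464·a + 252·b + 28·c = 4218;  252·a + 28·b + 7·c = 425.
(Σh^2·h^2 = 25284, Σh^2·h = 2464, Σh^2 = 252, Σh·h = 252, Σh = 28, Σ1 = 7, Σh^2·P = 43554, Σh·P = 4218, ΣP = 425.)
Solving the 3×3 system (Gaussian elimination) gives a = 5167/2674, b = -5643/2674, c = -545/1337.

a = 1.9323, b = -2.1103, c = -0.4076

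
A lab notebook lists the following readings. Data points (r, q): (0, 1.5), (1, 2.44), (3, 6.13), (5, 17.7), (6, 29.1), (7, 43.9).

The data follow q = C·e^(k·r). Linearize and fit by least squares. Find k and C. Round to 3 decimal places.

Taking logs, ln q = k·r + ln C, so regress ln q on r.
Σr = 22.0000, Σ(r)² = 120.0000, Σln q = 13.1369, Σr·ln q = 67.3972.
Equations: 120.0000·k + 22.0000·ln C = 67.3972;  22.0000·k + 6·ln C = 13.1369.
Δ = 120.0000·6 − (22.0000)² = 236.0000; k = (67.3972·6 − 22.0000·13.1369)/236.0000 = 0.48887, ln C = (120.0000·13.1369 − 22.0000·67.3972)/236.0000 = 0.39697, so C = exp(0.39697) = 1.48732.

k = 0.489, C = 1.487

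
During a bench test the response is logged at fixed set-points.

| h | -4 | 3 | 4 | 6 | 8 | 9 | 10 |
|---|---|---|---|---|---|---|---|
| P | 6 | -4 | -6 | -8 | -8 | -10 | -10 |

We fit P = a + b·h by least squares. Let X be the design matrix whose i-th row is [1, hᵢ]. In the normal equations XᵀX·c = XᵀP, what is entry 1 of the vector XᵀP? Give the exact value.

-40

Entry 1 ↔ basis 1, so (XᵀP)_{1} = Σᵢ Pᵢ = (1)·(6) + (1)·(-4) + (1)·(-6) + (1)·(-8) + (1)·(-8) + (1)·(-10) + (1)·(-10) = -40.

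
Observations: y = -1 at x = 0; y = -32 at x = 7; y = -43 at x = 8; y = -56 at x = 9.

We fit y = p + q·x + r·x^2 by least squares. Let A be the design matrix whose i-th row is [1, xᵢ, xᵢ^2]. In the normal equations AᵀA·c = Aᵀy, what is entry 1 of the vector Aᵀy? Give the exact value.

Entry 1 ↔ basis 1, so (Aᵀy)_{1} = Σᵢ yᵢ = (1)·(-1) + (1)·(-32) + (1)·(-43) + (1)·(-56) = -132.

-132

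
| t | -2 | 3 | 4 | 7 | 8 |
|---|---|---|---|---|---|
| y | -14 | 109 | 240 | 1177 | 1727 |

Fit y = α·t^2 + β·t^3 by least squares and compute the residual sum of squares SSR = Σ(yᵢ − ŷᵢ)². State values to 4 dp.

The normal system MᵀM·[α, β]ᵀ = Mᵀy is [[6850, 50810]; [50810, 384682]]·[α, β]ᵀ = [172966, 1306350]ᵀ.
Determinant 6850·384682 − 50810² = 53415600.
α = (172966·384682 − 50810·1306350)/53415600 = 1439851/476925; β = (6850·1306350 − 50810·172966)/53415600 = 285884/95385.
Residuals: -1000994/476925, 143942/158975, -58496/476925, 496966/476925, -121343/158975; SSR = 3294809/476925.

SSR = 6.9084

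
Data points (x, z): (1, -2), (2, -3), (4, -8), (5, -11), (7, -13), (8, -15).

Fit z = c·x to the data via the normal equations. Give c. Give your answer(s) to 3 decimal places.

c = -1.925

Normal-equation sums: Σx·x = 159.
And Σx·z = -306.
Hence c = -306 / 159 ≈ -1.92453.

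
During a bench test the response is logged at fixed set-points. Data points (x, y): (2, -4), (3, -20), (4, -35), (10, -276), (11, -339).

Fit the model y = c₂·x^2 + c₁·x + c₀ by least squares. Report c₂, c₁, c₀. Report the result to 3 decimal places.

Setting ∂/∂c₂ … = 0 gives: 24994·c₂ + 2430·c₁ + 250·c₀ = -69375;  2430·c₂ + 250·c₁ + 30·c₀ = -6697;  250·c₂ + 30·c₁ + 5·c₀ = -674.
Row-reducing yields c₂ = -749/242, c₁ = 1948/605, c₀ = 383/605.

c₂ = -3.095, c₁ = 3.220, c₀ = 0.633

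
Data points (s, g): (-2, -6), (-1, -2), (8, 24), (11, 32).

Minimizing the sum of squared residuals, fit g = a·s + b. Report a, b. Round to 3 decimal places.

The normal system AᵀA·[a, b]ᵀ = Aᵀg is [[190, 16]; [16, 4]]·[a, b]ᵀ = [558, 48]ᵀ.
det = 190·4 − 16² = 504.
a = (558·4 − 16·48)/504 = 61/21; b = (190·48 − 16·558)/504 = 8/21.

a = 2.905, b = 0.381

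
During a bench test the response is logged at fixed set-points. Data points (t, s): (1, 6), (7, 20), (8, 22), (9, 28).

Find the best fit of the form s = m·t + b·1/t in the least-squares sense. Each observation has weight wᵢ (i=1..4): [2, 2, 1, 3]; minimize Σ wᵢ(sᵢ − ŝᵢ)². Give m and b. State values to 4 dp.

From the data, Σwᵢ·t·t = 407, Σwᵢ·t·1/t = 8, Σwᵢ·1/t·1/t = 177259/84672.
And Σwᵢ·t·s = 1224, Σwᵢ·1/t·s = 2503/84.
Normal equations: [[407, 8]; [8, 177259/84672]]·[m, b]ᵀ = [1224, 2503/84]ᵀ.
det = 407·(177259/84672) − 8² = 66725405/84672.
m = (1224·(177259/84672) − 8·(2503/84))/(66725405/84672) = 196780824/66725405; b = (407·(2503/84) − 8·1224)/(66725405/84672) = 197762544/66725405.

m = 2.9491, b = 2.9638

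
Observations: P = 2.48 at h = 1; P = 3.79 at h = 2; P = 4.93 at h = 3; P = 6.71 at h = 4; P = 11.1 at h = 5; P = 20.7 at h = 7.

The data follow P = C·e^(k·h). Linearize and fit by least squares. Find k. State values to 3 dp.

With ln Pᵢ as the transformed response and hᵢ as the regressor:
Σh = 22.0000, Σ(h)² = 104.0000, Σln P = 11.1766, Σh·ln P = 49.2191.
Equations: 104.0000·k + 22.0000·ln C = 49.2191;  22.0000·k + 6·ln C = 11.1766.
Δ = 104.0000·6 − (22.0000)² = 140.0000; k = (49.2191·6 − 22.0000·11.1766)/140.0000 = 0.35306, ln C = (104.0000·11.1766 − 22.0000·49.2191)/140.0000 = 0.56822.

k = 0.353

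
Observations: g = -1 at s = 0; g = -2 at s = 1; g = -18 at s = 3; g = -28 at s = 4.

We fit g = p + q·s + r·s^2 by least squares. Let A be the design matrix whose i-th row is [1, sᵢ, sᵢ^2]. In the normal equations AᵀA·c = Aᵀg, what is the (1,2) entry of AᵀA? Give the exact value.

8

Row 1 ↔ basis 1, column 2 ↔ basis s, so (AᵀA)_{1,2} = Σᵢ s = (1)·(0) + (1)·(1) + (1)·(3) + (1)·(4) = 8.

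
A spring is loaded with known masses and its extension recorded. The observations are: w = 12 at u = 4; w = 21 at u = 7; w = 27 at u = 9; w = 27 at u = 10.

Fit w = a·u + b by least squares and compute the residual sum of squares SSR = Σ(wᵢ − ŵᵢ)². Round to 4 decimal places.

SSR = 4.0714

AᵀA·[a, b]ᵀ = Aᵀw reads: 246·a + 30·b = 708;  30·a + 4·b = 87.
det = 246·4 − 30² = 84.
a = (708·4 − 30·87)/84 = 37/14; b = (246·87 − 30·708)/84 = 27/14.
Residuals: -1/2, 4/7, 9/7, -19/14; SSR = 57/14.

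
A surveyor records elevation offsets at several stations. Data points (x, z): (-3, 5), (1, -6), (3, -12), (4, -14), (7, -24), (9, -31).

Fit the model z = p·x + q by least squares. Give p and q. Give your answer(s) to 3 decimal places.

p = -2.984, q = -3.224

AᵀA·[p, q]ᵀ = Aᵀz reads: 165·p + 21·q = -560;  21·p + 6·q = -82.
det = 165·6 − 21² = 549.
p = ((-560)·6 − 21·(-82))/549 = -182/61; q = (165·(-82) − 21·(-560))/549 = -590/183.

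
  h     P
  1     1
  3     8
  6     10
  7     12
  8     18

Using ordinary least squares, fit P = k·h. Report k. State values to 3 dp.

k = 1.969

Sums needed: Σh·h = 159.
And Σh·P = 313.
k = 313/159 = 1.96855.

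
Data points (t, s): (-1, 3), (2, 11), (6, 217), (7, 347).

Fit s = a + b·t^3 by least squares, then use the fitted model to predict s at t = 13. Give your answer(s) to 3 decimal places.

Forming AᵀA = [[4, 566]; [566, 164370]] and Aᵀs = [578, 165978]ᵀ gives AᵀA·[a, b]ᵀ = Aᵀs.
Eliminating b: 164370·(row 1) − 566·(row 2) gives 337124·a = 164370·578 − 566·165978 = 1062312, so a = 265578/84281.
Then b = (165978 − 566·(265578/84281))/164370 = 84191/84281.
At t = 13: ŝ = (265578/84281)·(1) + (84191/84281)·(2197) = 185233205/84281.

ŝ = 2197.805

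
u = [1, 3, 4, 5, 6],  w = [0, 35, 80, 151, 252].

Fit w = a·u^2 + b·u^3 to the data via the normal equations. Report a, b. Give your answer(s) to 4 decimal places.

a = 0.9348, b = 1.0132

Forming MᵀM = [[2259, 12169]; [12169, 67107]] and Mᵀw = [14442, 79372]ᵀ gives MᵀM·[a, b]ᵀ = Mᵀw.
Eliminating b: 67107·(row 1) − 12169·(row 2) gives 3510152·a = 67107·14442 − 12169·79372 = 3281426, so a = 1640713/1755076.
Then b = (79372 − 12169·(1640713/1755076))/67107 = 1778325/1755076.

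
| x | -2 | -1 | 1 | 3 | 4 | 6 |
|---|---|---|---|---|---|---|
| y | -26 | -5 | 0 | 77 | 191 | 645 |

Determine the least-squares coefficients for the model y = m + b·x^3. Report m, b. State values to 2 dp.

m = -2.42, b = 3.00

The normal system MᵀM·[m, b]ᵀ = Mᵀy is [[6, 299]; [299, 51547]]·[m, b]ᵀ = [882, 153836]ᵀ.
Δ = 6·51547 − 299² = 219881.
m = (882·51547 − 299·153836)/219881 = -532510/219881; b = (6·153836 − 299·882)/219881 = 659298/219881.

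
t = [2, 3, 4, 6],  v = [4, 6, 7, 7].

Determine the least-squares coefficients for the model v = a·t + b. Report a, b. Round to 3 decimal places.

a = 0.686, b = 3.429

Setting ∂/∂a … = 0 gives: 65·a + 15·b = 96;  15·a + 4·b = 24.
(Σt·t = 65, Σt = 15, Σ1 = 4, Σt·v = 96, Σv = 24.)
det = 65·4 − 15² = 35.
a = (96·4 − 15·24)/35 = 24/35; b = (65·24 − 15·96)/35 = 24/7.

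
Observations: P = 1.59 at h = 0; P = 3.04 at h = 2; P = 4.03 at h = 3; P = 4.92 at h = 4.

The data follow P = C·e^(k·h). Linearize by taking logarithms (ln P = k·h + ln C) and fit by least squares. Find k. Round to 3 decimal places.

Linearized form: ln P = k·h + ln C. From the 4 transformed points,
XᵀX = [[29.0000, 9.0000]; [9.0000, 4]], rhs = [12.7782, 4.5627]ᵀ  (here Σh = 9.0000, Σ(h)² = 29.0000, Σln P = 4.5627, Σh·ln P = 12.7782).
Slope k = (n·Σh·ln P − Σh·Σln P)/(n·Σ(h)² − (Σh)²) = (4·12.7782 − 9.0000·4.5627)/35.0000 = 0.28711; ln C = (Σln P − k·Σh)/n = 0.49466.

k = 0.287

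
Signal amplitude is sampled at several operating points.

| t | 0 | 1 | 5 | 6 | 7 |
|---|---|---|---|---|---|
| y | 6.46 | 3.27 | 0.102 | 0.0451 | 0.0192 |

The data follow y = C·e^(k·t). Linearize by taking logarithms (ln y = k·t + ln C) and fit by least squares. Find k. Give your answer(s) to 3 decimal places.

Linearized form: ln y = k·t + ln C. From the 5 transformed points,
Σt = 19.0000, Σ(t)² = 111.0000, Σln y = -6.2841, Σt·ln y = -56.4923.
Equations: 111.0000·k + 19.0000·ln C = -56.4923;  19.0000·k + 5·ln C = -6.2841.
Δ = 111.0000·5 − (19.0000)² = 194.0000; k = (-56.4923·5 − 19.0000·-6.2841)/194.0000 = -0.84054, ln C = (111.0000·-6.2841 − 19.0000·-56.4923)/194.0000 = 1.93722.

k = -0.841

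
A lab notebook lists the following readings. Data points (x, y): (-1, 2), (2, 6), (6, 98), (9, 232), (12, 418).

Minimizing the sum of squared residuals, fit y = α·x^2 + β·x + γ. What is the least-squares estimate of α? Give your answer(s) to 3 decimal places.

From the data, Σx^2·x^2 = 28610, Σx^2·x = 2680, Σx^2 = 266, Σx·x = 266, Σx = 28, Σ1 = 5.
And Σx^2·y = 82538, Σx·y = 7702, Σy = 756.
So MᵀM·[α, β, γ]ᵀ = Mᵀy: [[28610, 2680, 266]; [2680, 266, 28]; [266, 28, 5]]·[α, β, γ]ᵀ = [82538, 7702, 756]ᵀ.
Row-reducing yields α = 68393/22479, β = -31583/22479, γ = -62818/22479.

α = 3.043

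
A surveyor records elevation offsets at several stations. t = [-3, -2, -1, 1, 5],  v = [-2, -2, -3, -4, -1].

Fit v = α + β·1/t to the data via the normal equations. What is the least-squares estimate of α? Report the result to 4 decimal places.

With design matrix A, AᵀA = [[5, -19/30]; [-19/30, 2161/900]] and Aᵀv = [-12, 7/15]ᵀ.
Δ = 5·(2161/900) − (-19/30)² = 2611/225.
α = ((-12)·(2161/900) − (-19/30)·(7/15))/(2611/225) = -12833/5222; β = (5·(7/15) − (-19/30)·(-12))/(2611/225) = -1185/2611.

α = -2.4575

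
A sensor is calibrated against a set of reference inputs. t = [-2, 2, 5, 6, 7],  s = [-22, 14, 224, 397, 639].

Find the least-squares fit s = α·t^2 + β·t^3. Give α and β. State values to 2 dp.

α = -1.17, β = 2.03

Forming AᵀA = [[4354, 27708]; [27708, 180058]] and Aᵀs = [51171, 333217]ᵀ gives AᵀA·[α, β]ᵀ = Aᵀs.
Eliminating β: 180058·(row 1) − 27708·(row 2) gives 16239268·α = 180058·51171 − 27708·333217 = -19028718, so α = -9514359/8119634.
Then β = (333217 − 27708·(-9514359/8119634))/180058 = 16490375/8119634.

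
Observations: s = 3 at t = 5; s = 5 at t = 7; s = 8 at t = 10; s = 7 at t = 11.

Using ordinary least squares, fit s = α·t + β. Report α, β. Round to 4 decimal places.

α = 0.7582, β = -0.5055

Setting ∂/∂α … = 0 gives: 295·α + 33·β = 207;  33·α + 4·β = 23.
Determinant 295·4 − 33² = 91.
α = (207·4 − 33·23)/91 = 69/91; β = (295·23 − 33·207)/91 = -46/91.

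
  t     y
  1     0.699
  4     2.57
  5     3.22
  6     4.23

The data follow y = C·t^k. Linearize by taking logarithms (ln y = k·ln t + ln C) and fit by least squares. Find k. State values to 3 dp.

With ln yᵢ as the transformed response and ln tᵢ as the regressor:
Over the data: Σln t = 4.7875, Σ(ln t)² = 7.7225, Σln y = 3.1974, Σln t·ln y = 5.7747.
Normal system: [[7.7225, 4.7875]; [4.7875, 4]]·[k, ln C]ᵀ = [5.7747, 3.1974]ᵀ.
Slope k = (n·Σln t·ln y − Σln t·Σln y)/(n·Σ(ln t)² − (Σln t)²) = (4·5.7747 − 4.7875·3.1974)/7.9699 = 0.97757; ln C = (Σln y − k·Σln t)/n = -0.37068.

k = 0.978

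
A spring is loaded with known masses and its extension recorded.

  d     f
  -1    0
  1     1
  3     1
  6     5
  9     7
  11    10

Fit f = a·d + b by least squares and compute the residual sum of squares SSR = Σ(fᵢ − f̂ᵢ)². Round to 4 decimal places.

SSR = 3.9112

The normal equations are: 249·a + 29·b = 207;  29·a + 6·b = 24.
(Σd·d = 249, Σd = 29, Σ1 = 6, Σd·f = 207, Σf = 24.)
det = 249·6 − 29² = 653.
a = (207·6 − 29·24)/653 = 546/653; b = (249·24 − 29·207)/653 = -27/653.
Residuals: 573/653, 134/653, -958/653, 16/653, -316/653, 551/653; SSR = 2554/653.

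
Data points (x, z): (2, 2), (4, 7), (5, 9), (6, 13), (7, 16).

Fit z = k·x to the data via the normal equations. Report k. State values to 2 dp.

Sums needed: Σx·x = 130.
Right-hand side: Σx·z = 267.
Hence k = 267 / 130 ≈ 2.05385.

k = 2.05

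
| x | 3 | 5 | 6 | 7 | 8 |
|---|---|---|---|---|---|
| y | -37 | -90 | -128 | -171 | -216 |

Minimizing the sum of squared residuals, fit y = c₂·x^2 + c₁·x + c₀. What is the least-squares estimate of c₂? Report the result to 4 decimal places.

Forming MᵀM = [[8499, 1223, 183]; [1223, 183, 29]; [183, 29, 5]] and Mᵀy = [-29394, -4254, -642]ᵀ gives MᵀM·[c₂, c₁, c₀]ᵀ = Mᵀy.
Solving the 3×3 system (Gaussian elimination) gives c₂ = -1950/679, c₁ = -3042/679, c₀ = 1830/679.

c₂ = -2.8719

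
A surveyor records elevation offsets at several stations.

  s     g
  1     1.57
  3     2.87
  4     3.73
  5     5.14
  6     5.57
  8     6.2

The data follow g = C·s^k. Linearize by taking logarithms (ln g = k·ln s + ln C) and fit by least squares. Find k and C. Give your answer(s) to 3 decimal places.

k = 0.697, C = 1.504

Linearized form: ln g = k·ln s + ln C. From the 6 transformed points,
Over the data: Σln s = 7.9655, Σ(ln s)² = 13.2535, Σln g = 8.0008, Σln s·ln g = 12.4891.
Normal system: [[13.2535, 7.9655]; [7.9655, 6]]·[k, ln C]ᵀ = [12.4891, 8.0008]ᵀ.
Solving (det = 16.0713): k = 0.69716, ln C = 0.40793, so C = exp(0.40793) = 1.50370.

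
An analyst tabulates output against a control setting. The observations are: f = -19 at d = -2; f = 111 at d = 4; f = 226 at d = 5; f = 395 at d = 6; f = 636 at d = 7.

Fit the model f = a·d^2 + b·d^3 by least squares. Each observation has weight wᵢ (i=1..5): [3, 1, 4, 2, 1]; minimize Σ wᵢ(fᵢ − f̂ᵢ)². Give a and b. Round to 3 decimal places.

Sums needed: Σwᵢ·d^2·d^2 = 7797, Σwᵢ·d^2·d^3 = 45787, Σwᵢ·d^3·d^3 = 277749.
Right-hand side: Σwᵢ·d^2·f = 83752, Σwᵢ·d^3·f = 509348.
So MᵀWM·[a, b]ᵀ = MᵀWf: [[7797, 45787]; [45787, 277749]]·[a, b]ᵀ = [83752, 509348]ᵀ.
det = 7797·277749 − 45787² = 69159584.
a = (83752·277749 − 45787·509348)/69159584 = -14870657/17289896; b = (7797·509348 − 45787·83752)/69159584 = 34158383/17289896.

a = -0.860, b = 1.976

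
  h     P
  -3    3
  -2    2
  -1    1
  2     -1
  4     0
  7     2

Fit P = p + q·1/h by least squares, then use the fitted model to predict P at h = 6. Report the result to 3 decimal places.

P̂ = 0.724

The normal system MᵀM·[p, q]ᵀ = MᵀP is [[6, -79/84]; [-79/84, 11953/7056]]·[p, q]ᵀ = [7, -45/14]ᵀ.
Determinant 6·(11953/7056) − (-79/84)² = 65477/7056.
p = (7·(11953/7056) − (-79/84)·(-45/14))/(65477/7056) = 62341/65477; q = (6·(-45/14) − (-79/84)·7)/(65477/7056) = -89628/65477.
At h = 6: P̂ = (62341/65477)·(1) + (-89628/65477)·(1/6) = 47403/65477.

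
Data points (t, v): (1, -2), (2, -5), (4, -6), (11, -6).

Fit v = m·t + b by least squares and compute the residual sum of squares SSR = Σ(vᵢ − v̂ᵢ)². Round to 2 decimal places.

Sums needed: Σt·t = 142, Σt = 18, Σ1 = 4.
For Xᵀv: Σt·v = -102, Σv = -19.
So XᵀX·[m, b]ᵀ = Xᵀv: [[142, 18]; [18, 4]]·[m, b]ᵀ = [-102, -19]ᵀ.
Δ = 142·4 − 18² = 244.
m = ((-102)·4 − 18·(-19))/244 = -33/122; b = (142·(-19) − 18·(-102))/244 = -431/122.
Residuals: 110/61, -113/122, -169/122, 31/61; SSR = 767/122.

SSR = 6.29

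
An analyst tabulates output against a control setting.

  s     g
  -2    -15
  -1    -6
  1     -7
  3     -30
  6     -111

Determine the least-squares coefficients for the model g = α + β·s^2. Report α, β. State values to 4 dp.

α = -3.3073, β = -2.9895

The normal equations are: 5·α + 51·β = -169;  51·α + 1395·β = -4339.
Δ = 5·1395 − 51² = 4374.
α = ((-169)·1395 − 51·(-4339))/4374 = -2411/729; β = (5·(-4339) − 51·(-169))/4374 = -6538/2187.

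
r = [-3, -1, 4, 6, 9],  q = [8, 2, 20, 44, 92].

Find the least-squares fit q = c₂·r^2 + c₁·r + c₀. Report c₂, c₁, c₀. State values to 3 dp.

c₂ = 1.037, c₁ = 0.773, c₀ = 1.233

From the data, Σr^2·r^2 = 8195, Σr^2·r = 981, Σr^2 = 143, Σr·r = 143, Σr = 15, Σ1 = 5.
Moment sums: Σr^2·q = 9430, Σr·q = 1146, Σq = 166.
MᵀM·[c₂, c₁, c₀]ᵀ = Mᵀq becomes [[8195, 981, 143]; [981, 143, 15]; [143, 15, 5]]·[c₂, c₁, c₀]ᵀ = [9430, 1146, 166]ᵀ.
Solving the 3×3 system (Gaussian elimination) gives c₂ = 42158/40669, c₁ = 31452/40669, c₀ = 50136/40669.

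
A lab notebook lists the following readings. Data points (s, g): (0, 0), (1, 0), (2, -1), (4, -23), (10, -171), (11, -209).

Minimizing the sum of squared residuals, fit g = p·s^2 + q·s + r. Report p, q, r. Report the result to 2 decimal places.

p = -1.92, q = 2.10, r = 0.44

AᵀA·[p, q, r]ᵀ = Aᵀg reads: 24914·p + 2404·q + 242·r = -42761;  2404·p + 242·q + 28·r = -4103;  242·p + 28·q + 6·r = -404.
(Σs^2·s^2 = 24914, Σs^2·s = 2404, Σs^2 = 242, Σs·s = 242, Σs = 28, Σ1 = 6, Σs^2·g = -42761, Σs·g = -4103, Σg = -404.)
Solving the 3×3 system (Gaussian elimination) gives p = -13823/7188, q = 7541/3594, r = 1051/2396.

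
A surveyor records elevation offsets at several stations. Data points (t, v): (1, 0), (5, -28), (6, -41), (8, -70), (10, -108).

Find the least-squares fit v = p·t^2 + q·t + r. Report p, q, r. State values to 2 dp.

Sums needed: Σt^2·t^2 = 16018, Σt^2·t = 1854, Σt^2 = 226, Σt·t = 226, Σt = 30, Σ1 = 5.
For Xᵀv: Σt^2·v = -17456, Σt·v = -2026, Σv = -247.
XᵀX·[p, q, r]ᵀ = Xᵀv becomes [[16018, 1854, 226]; [1854, 226, 30]; [226, 30, 5]]·[p, q, r]ᵀ = [-17456, -2026, -247]ᵀ.
Solving the 3×3 system (Gaussian elimination) gives p = -23127/23656, q = -29383/23656, r = 6629/2957.

p = -0.98, q = -1.24, r = 2.24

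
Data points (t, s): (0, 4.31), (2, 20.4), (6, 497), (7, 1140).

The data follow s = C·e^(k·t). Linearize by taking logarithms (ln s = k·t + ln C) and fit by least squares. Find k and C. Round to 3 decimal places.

k = 0.797, C = 4.236

Let Y = ln s. Fitting Y = k·t + ln C by least squares:
Σt = 15.0000, Σ(t)² = 89.0000, Σln s = 17.7238, Σt·ln s = 92.5541.
Equations: 89.0000·k + 15.0000·ln C = 92.5541;  15.0000·k + 4·ln C = 17.7238.
Solving (det = 131.0000): k = 0.79663, ln C = 1.44359, so C = exp(1.44359) = 4.23590.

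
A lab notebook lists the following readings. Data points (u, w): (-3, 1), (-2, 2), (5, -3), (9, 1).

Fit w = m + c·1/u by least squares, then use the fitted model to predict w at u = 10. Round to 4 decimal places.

Normal-equation sums: Σ1 = 4, Σ1/u = -47/90, Σ1/u·1/u = 3349/8100.
Right-hand side: Σw = 1, Σ1/u·w = -82/45.
Normal equations: [[4, -47/90]; [-47/90, 3349/8100]]·[m, c]ᵀ = [1, -82/45]ᵀ.
Eliminating c: (3349/8100)·(row 1) − (-47/90)·(row 2) gives (1243/900)·m = (3349/8100)·1 − (-47/90)·(-82/45) = -1453/2700, so m = -1453/3729.
Then c = ((-82/45) − (-47/90)·(-1453/3729))/(3349/8100) = -6090/1243.
At u = 10: ŵ = (-1453/3729)·(1) + (-6090/1243)·(1/10) = -3280/3729.

ŵ = -0.8796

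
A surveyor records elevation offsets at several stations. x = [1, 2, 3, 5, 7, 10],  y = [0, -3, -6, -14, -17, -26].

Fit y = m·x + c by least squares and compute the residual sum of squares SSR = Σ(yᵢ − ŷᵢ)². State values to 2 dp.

Setting ∂/∂m … = 0 gives: 188·m + 28·c = -473;  28·m + 6·c = -66.
Determinant 188·6 − 28² = 344.
m = ((-473)·6 − 28·(-66))/344 = -495/172; c = (188·(-66) − 28·(-473))/344 = 209/86.
Residuals: 77/172, 14/43, 35/172, -351/172, 123/172, 15/43; SSR = 885/172.

SSR = 5.15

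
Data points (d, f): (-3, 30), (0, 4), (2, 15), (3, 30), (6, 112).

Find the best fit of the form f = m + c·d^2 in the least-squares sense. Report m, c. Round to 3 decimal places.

m = 3.215, c = 3.016

Compute the Gram sums: Σ1 = 5, Σd^2 = 58, Σd^2·d^2 = 1474.
Right-hand side: Σf = 191, Σd^2·f = 4632.
AᵀA·[m, c]ᵀ = Aᵀf becomes [[5, 58]; [58, 1474]]·[m, c]ᵀ = [191, 4632]ᵀ.
Δ = 5·1474 − 58² = 4006.
m = (191·1474 − 58·4632)/4006 = 6439/2003; c = (5·4632 − 58·191)/4006 = 6041/2003.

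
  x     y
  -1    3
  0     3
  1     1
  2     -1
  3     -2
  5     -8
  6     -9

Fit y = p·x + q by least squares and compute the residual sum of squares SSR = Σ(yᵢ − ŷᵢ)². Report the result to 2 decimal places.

Normal-equation sums: Σx·x = 76, Σx = 16, Σ1 = 7.
And Σx·y = -104, Σy = -13.
Normal equations: [[76, 16]; [16, 7]]·[p, q]ᵀ = [-104, -13]ᵀ.
Eliminating q: 7·(row 1) − 16·(row 2) gives 276·p = 7·(-104) − 16·(-13) = -520, so p = -130/69.
Then q = ((-13) − 16·(-130/69))/7 = 169/69.
Residuals: -4/3, 38/69, 10/23, 22/69, 83/69, -71/69, -10/69; SSR = 338/69.

SSR = 4.90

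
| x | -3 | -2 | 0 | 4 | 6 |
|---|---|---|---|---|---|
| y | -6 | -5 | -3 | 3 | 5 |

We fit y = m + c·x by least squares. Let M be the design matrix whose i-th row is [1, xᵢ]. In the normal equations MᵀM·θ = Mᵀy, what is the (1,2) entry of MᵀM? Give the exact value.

5

Row 1 ↔ basis 1, column 2 ↔ basis x, so (MᵀM)_{1,2} = Σᵢ x = (1)·(-3) + (1)·(-2) + (1)·(0) + (1)·(4) + (1)·(6) = 5.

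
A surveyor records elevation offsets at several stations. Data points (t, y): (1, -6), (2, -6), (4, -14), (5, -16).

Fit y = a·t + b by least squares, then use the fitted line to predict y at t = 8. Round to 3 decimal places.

ŷ = -24.500

Sums needed: Σt·t = 46, Σt = 12, Σ1 = 4.
For Aᵀy: Σt·y = -154, Σy = -42.
AᵀA·[a, b]ᵀ = Aᵀy becomes [[46, 12]; [12, 4]]·[a, b]ᵀ = [-154, -42]ᵀ.
Eliminating b: 4·(row 1) − 12·(row 2) gives 40·a = 4·(-154) − 12·(-42) = -112, so a = -14/5.
Then b = ((-42) − 12·(-14/5))/4 = -21/10.
At t = 8: ŷ = (-14/5)·(8) + (-21/10)·(1) = -49/2.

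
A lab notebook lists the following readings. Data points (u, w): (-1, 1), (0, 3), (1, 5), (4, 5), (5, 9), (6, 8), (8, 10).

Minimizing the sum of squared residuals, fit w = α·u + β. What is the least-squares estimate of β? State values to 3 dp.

Setting ∂/∂α … = 0 gives: 143·α + 23·β = 197;  23·α + 7·β = 41.
det = 143·7 − 23² = 472.
α = (197·7 − 23·41)/472 = 109/118; β = (143·41 − 23·197)/472 = 333/118.

β = 2.822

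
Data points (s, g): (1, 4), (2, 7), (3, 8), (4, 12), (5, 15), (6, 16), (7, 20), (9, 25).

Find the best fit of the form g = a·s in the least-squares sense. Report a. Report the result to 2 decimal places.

a = 2.83

Compute the Gram sums: Σs·s = 221.
For Aᵀg: Σs·g = 626.
So AᵀA·[a]ᵀ = Aᵀg: [[221]]·[a]ᵀ = [626]ᵀ.
Hence a = 626 / 221 ≈ 2.83258.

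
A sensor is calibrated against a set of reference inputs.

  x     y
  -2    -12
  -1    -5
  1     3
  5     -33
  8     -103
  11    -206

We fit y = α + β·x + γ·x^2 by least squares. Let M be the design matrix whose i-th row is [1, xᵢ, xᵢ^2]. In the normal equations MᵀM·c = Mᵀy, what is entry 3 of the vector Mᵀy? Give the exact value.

Entry 3 ↔ basis x^2, so (Mᵀy)_{3} = Σᵢ (x^2)·yᵢ = (4)·(-12) + (1)·(-5) + (1)·(3) + (25)·(-33) + (64)·(-103) + (121)·(-206) = -32393.

-32393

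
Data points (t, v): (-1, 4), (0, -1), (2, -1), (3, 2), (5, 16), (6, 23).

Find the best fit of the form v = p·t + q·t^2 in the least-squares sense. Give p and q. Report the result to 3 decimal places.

p = -2.510, q = 1.083

With design matrix M, MᵀM = [[75, 375]; [375, 2019]] and Mᵀv = [218, 1246]ᵀ.
Δ = 75·2019 − 375² = 10800.
p = (218·2019 − 375·1246)/10800 = -251/100; q = (75·1246 − 375·218)/10800 = 13/12.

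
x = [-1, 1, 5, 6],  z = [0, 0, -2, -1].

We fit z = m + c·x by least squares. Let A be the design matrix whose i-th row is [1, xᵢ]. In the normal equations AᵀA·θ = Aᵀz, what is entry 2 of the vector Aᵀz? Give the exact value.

-16

Entry 2 ↔ basis x, so (Aᵀz)_{2} = Σᵢ (x)·zᵢ = (-1)·(0) + (1)·(0) + (5)·(-2) + (6)·(-1) = -16.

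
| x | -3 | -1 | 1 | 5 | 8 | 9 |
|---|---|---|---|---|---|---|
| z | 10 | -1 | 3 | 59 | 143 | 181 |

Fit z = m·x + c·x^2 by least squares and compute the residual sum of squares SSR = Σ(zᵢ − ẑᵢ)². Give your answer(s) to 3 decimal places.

The normal system AᵀA·[m, c]ᵀ = Aᵀz is [[181, 1339]; [1339, 11365]]·[m, c]ᵀ = [3042, 25380]ᵀ.
Eliminating c: 11365·(row 1) − 1339·(row 2) gives 264144·m = 11365·3042 − 1339·25380 = 588510, so m = 98085/44024.
Then c = (25380 − 1339·(98085/44024))/11365 = 86757/44024.
Residuals: -23159/22012, -4087/5503, -26385/22012, -30967/22012, -5212/5503, 29131/22012; SSR = 169997/22012.

SSR = 7.723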